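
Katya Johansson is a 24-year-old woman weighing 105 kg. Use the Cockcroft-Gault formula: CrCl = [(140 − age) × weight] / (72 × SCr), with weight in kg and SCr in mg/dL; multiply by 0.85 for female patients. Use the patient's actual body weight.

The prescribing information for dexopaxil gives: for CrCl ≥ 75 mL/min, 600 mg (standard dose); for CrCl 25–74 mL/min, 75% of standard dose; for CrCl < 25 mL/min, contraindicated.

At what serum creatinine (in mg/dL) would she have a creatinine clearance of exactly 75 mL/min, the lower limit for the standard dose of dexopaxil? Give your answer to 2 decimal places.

Standard dose requires CrCl ≥ 75 mL/min.
Set (140 − 24) × 105 × 0.85 / (72 × SCr) = 75
SCr = (140 − 24) × 105 × 0.85 / (72 × 75) = 1.917 mg/dL

1.92 mg/dL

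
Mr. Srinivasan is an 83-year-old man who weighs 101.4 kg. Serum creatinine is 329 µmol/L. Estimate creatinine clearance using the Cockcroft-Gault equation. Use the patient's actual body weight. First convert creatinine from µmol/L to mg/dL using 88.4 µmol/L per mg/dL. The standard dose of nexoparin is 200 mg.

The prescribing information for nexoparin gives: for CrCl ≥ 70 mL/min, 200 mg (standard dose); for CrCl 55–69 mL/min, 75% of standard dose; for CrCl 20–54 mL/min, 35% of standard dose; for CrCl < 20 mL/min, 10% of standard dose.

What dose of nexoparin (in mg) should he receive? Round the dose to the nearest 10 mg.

70 mg

SCr = 329 / 88.4 = 3.722 mg/dL
CrCl = (140 − 83) × 101.4 / (72 × 3.722) = 5779.8 / 267.98 ≈ 21.6 mL/min
CrCl ≈ 22 mL/min → bracket 20–54 mL/min.
35% of 200 mg = 70 mg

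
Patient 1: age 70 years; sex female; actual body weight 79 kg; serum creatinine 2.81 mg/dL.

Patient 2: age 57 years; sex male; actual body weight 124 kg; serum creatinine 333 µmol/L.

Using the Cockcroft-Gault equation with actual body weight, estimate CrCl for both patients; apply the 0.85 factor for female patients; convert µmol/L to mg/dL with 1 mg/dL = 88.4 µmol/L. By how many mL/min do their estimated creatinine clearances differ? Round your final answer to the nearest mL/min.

Patient 1: CrCl = (140 − 70) × 79 / (72 × 2.81) × 0.85 = 5530.0 / 202.32 × 0.85 ≈ 23.2 mL/min
Patient 2: SCr = 333 / 88.4 = 3.767 mg/dL
Patient 2: CrCl = (140 − 57) × 124 / (72 × 3.767) = 10292.0 / 271.22 ≈ 37.9 mL/min
|23.2 − 37.9| = 14.7 mL/min

15 mL/min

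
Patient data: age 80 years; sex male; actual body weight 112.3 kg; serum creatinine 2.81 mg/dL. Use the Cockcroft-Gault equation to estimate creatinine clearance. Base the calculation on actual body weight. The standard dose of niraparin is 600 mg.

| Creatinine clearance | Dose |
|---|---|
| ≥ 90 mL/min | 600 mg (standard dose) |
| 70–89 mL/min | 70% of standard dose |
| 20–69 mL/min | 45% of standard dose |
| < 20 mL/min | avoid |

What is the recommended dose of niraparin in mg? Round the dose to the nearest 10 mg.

270 mg

CrCl = (140 − 80) × 112.3 / (72 × 2.81) = 6738.0 / 202.32 ≈ 33.3 mL/min
CrCl ≈ 33 mL/min → bracket 20–69 mL/min.
45% of 600 mg = 270 mg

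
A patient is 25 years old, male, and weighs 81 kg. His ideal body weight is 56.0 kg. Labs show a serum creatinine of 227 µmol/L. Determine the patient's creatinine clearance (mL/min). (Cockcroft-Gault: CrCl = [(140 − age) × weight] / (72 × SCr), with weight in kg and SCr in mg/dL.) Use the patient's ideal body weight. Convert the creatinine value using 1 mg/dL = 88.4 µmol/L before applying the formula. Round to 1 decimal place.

SCr = 227 / 88.4 = 2.568 mg/dL
CrCl = (140 − 25) × 56 / (72 × 2.568) = 6440.0 / 184.90 ≈ 34.8 mL/min

34.8 mL/min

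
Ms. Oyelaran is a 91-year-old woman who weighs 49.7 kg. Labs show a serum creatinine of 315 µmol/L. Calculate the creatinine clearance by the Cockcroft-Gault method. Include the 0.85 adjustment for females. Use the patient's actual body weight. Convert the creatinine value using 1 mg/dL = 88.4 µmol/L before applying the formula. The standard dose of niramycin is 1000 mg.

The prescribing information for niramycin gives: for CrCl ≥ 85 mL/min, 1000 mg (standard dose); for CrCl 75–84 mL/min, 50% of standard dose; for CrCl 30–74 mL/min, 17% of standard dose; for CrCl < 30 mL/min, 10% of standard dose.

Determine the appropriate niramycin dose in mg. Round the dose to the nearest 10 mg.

100 mg

SCr = 315 / 88.4 = 3.563 mg/dL
CrCl = (140 − 91) × 49.7 / (72 × 3.563) × 0.85 = 2435.3 / 256.54 × 0.85 ≈ 8.1 mL/min
CrCl ≈ 8 mL/min → bracket < 30 mL/min.
10% of 1000 mg = 100 mg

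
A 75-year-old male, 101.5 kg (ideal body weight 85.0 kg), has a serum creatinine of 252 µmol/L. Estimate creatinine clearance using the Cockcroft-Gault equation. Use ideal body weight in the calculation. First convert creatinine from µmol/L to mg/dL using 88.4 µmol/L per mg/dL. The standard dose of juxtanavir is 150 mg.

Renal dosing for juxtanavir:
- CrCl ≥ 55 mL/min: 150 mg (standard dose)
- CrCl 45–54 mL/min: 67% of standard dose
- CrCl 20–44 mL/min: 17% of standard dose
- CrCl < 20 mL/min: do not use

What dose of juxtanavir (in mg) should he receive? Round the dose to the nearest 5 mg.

25 mg

SCr = 252 / 88.4 = 2.851 mg/dL
CrCl = (140 − 75) × 85 / (72 × 2.851) = 5525.0 / 205.27 ≈ 26.9 mL/min
CrCl ≈ 27 mL/min → bracket 20–44 mL/min.
17% of 150 mg = 25.5 mg → 25 mg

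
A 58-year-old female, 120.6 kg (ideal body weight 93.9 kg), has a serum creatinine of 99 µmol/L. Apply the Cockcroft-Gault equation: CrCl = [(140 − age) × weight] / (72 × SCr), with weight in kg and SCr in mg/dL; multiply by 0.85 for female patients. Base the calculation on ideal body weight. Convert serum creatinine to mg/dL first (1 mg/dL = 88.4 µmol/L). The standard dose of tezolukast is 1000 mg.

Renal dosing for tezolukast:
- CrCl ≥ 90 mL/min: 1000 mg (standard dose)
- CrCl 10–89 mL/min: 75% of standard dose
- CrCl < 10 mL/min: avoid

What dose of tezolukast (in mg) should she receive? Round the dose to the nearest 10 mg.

SCr = 99 / 88.4 = 1.12 mg/dL
CrCl = (140 − 58) × 93.9 / (72 × 1.12) × 0.85 = 7699.8 / 80.64 × 0.85 ≈ 81.2 mL/min
CrCl ≈ 81 mL/min → bracket 10–89 mL/min.
75% of 1000 mg = 750 mg

750 mg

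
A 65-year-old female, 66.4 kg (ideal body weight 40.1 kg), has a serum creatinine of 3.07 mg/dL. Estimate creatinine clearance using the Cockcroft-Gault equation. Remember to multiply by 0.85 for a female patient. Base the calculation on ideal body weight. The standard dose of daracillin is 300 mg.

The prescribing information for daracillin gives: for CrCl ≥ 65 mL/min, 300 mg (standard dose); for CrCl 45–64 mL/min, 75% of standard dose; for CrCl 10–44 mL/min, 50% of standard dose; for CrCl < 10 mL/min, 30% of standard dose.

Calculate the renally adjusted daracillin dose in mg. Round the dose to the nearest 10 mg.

CrCl = (140 − 65) × 40.1 / (72 × 3.07) × 0.85 = 3007.5 / 221.04 × 0.85 ≈ 11.6 mL/min
CrCl ≈ 12 mL/min → bracket 10–44 mL/min.
50% of 300 mg = 150 mg

150 mg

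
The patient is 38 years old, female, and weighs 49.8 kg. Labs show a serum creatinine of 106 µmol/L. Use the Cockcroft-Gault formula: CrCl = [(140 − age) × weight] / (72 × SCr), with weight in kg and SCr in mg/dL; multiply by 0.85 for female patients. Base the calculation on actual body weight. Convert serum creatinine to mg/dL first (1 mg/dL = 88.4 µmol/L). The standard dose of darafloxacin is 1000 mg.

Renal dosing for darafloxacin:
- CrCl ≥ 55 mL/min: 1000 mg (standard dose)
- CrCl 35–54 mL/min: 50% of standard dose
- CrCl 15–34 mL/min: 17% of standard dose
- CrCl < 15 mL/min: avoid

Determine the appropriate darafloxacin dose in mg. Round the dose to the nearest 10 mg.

500 mg

SCr = 106 / 88.4 = 1.199 mg/dL
CrCl = (140 − 38) × 49.8 / (72 × 1.199) × 0.85 = 5079.6 / 86.33 × 0.85 ≈ 50.0 mL/min
CrCl ≈ 50 mL/min → bracket 35–54 mL/min.
50% of 1000 mg = 500 mg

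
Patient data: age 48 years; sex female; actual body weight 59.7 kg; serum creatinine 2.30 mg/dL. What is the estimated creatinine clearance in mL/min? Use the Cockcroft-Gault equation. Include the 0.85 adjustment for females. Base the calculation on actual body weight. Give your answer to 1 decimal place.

CrCl = (140 − 48) × 59.7 / (72 × 2.3) × 0.85 = 5492.4 / 165.60 × 0.85 ≈ 28.2 mL/min

28.2 mL/min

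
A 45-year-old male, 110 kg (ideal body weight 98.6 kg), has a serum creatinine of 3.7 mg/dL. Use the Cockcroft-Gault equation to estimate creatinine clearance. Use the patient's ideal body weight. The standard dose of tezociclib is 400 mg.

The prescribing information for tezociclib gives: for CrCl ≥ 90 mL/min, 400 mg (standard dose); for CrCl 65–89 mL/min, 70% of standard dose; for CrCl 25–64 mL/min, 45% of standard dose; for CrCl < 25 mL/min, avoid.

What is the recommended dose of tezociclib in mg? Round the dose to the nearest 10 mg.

180 mg

CrCl = (140 − 45) × 98.6 / (72 × 3.7) = 9367.0 / 266.40 ≈ 35.2 mL/min
CrCl ≈ 35 mL/min → bracket 25–64 mL/min.
45% of 400 mg = 180 mg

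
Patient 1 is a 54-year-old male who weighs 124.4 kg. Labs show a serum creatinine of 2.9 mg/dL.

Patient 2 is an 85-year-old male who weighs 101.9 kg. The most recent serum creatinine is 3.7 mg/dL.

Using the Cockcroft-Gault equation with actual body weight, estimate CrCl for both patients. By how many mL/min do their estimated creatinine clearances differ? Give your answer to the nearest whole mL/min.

30 mL/min

Patient 1: CrCl = (140 − 54) × 124.4 / (72 × 2.9) = 10698.4 / 208.80 ≈ 51.2 mL/min
Patient 2: CrCl = (140 − 85) × 101.9 / (72 × 3.7) = 5604.5 / 266.40 ≈ 21.0 mL/min
|51.2 − 21.0| = 30.2 mL/min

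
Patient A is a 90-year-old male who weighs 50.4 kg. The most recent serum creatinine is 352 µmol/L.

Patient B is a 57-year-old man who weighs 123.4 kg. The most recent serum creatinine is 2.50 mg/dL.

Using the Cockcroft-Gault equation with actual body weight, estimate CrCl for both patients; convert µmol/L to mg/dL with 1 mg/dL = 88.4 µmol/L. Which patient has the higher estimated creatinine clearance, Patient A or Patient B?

Patient A: SCr = 352 / 88.4 = 3.982 mg/dL
Patient A: CrCl = (140 − 90) × 50.4 / (72 × 3.982) = 2520.0 / 286.70 ≈ 8.8 mL/min
Patient B: CrCl = (140 − 57) × 123.4 / (72 × 2.5) = 10242.2 / 180.00 ≈ 56.9 mL/min
8.8 vs 56.9 mL/min → Patient B is higher.

Patient B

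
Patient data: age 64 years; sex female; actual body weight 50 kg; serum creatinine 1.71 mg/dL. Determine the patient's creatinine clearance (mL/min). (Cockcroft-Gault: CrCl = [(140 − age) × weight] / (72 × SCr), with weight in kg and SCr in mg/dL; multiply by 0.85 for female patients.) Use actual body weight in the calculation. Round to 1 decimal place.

26.2 mL/min

CrCl = (140 − 64) × 50 / (72 × 1.71) × 0.85 = 3800.0 / 123.12 × 0.85 ≈ 26.2 mL/min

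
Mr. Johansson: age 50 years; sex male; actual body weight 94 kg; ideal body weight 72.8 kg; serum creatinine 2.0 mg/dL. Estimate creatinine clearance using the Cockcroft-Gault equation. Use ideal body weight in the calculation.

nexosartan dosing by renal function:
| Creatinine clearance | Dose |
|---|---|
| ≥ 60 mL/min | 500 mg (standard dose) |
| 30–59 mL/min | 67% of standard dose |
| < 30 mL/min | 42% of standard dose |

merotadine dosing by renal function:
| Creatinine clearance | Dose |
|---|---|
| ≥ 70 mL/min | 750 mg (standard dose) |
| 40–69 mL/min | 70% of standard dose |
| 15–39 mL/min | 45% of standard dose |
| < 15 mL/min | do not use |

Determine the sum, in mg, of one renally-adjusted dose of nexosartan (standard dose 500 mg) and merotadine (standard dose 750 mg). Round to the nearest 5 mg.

CrCl = (140 − 50) × 72.8 / (72 × 2) = 6552.0 / 144.00 ≈ 45.5 mL/min
CrCl ≈ 46 mL/min.
nexosartan: 30–59 mL/min → 67% of 500 mg = 335 mg.
merotadine: 40–69 mL/min → 70% of 750 mg = 525 mg.
Total = 335 + 525 = 860 mg.

860 mg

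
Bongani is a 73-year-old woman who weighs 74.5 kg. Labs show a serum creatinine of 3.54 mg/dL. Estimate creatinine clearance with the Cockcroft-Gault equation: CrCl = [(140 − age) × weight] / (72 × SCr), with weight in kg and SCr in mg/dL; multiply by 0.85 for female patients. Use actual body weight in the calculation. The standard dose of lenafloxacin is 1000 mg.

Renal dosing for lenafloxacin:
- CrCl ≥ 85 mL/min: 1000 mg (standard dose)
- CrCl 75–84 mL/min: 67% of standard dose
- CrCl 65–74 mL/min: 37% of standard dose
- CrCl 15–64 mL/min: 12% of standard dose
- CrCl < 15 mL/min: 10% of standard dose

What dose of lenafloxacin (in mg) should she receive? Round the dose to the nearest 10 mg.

CrCl = (140 − 73) × 74.5 / (72 × 3.54) × 0.85 = 4991.5 / 254.88 × 0.85 ≈ 16.6 mL/min
CrCl ≈ 17 mL/min → bracket 15–64 mL/min.
12% of 1000 mg = 120 mg

120 mg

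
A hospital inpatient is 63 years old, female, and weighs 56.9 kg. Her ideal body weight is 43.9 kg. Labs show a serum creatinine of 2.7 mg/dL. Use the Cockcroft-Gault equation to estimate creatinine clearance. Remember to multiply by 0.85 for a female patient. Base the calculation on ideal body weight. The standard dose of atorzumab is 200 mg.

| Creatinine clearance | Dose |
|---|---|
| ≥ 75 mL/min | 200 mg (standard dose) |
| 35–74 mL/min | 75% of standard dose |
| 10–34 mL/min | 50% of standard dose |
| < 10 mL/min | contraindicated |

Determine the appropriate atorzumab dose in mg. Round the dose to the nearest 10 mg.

100 mg

CrCl = (140 − 63) × 43.9 / (72 × 2.7) × 0.85 = 3380.3 / 194.40 × 0.85 ≈ 14.8 mL/min
CrCl ≈ 15 mL/min → bracket 10–34 mL/min.
50% of 200 mg = 100 mg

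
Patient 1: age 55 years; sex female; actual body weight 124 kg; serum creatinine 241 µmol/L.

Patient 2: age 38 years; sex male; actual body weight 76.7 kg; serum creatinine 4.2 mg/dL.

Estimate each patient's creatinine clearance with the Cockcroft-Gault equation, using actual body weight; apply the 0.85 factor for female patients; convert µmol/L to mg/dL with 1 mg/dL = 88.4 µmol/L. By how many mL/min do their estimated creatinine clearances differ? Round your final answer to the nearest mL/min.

20 mL/min

Patient 1: SCr = 241 / 88.4 = 2.726 mg/dL
Patient 1: CrCl = (140 − 55) × 124 / (72 × 2.726) × 0.85 = 10540.0 / 196.27 × 0.85 ≈ 45.6 mL/min
Patient 2: CrCl = (140 − 38) × 76.7 / (72 × 4.2) = 7823.4 / 302.40 ≈ 25.9 mL/min
|45.6 − 25.9| = 19.7 mL/min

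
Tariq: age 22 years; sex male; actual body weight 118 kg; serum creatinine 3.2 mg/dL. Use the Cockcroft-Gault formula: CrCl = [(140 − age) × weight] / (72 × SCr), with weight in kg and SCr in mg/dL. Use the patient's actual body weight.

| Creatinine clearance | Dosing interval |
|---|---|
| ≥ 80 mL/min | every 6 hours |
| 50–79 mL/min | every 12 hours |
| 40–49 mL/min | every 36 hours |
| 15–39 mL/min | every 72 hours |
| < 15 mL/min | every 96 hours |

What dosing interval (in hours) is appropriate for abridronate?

CrCl = (140 − 22) × 118 / (72 × 3.2) = 13924.0 / 230.40 ≈ 60.4 mL/min
CrCl ≈ 60 mL/min → bracket 50–79 mL/min → every 12 hours.

every 12 hours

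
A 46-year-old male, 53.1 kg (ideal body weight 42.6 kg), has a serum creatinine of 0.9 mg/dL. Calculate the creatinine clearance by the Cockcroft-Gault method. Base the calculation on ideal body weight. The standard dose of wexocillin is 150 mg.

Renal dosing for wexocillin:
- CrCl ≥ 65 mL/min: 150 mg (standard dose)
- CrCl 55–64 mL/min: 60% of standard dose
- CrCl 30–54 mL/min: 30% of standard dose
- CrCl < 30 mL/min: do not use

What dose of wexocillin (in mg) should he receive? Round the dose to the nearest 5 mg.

90 mg

CrCl = (140 − 46) × 42.6 / (72 × 0.9) = 4004.4 / 64.80 ≈ 61.8 mL/min
CrCl ≈ 62 mL/min → bracket 55–64 mL/min.
60% of 150 mg = 90 mg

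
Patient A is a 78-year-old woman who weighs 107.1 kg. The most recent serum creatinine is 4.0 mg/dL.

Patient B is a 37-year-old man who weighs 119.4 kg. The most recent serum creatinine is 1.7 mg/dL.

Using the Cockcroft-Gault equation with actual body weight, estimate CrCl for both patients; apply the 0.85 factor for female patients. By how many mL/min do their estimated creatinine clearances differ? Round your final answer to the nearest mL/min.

Patient A: CrCl = (140 − 78) × 107.1 / (72 × 4) × 0.85 = 6640.2 / 288.00 × 0.85 ≈ 19.6 mL/min
Patient B: CrCl = (140 − 37) × 119.4 / (72 × 1.7) = 12298.2 / 122.40 ≈ 100.5 mL/min
|19.6 − 100.5| = 80.9 mL/min

81 mL/min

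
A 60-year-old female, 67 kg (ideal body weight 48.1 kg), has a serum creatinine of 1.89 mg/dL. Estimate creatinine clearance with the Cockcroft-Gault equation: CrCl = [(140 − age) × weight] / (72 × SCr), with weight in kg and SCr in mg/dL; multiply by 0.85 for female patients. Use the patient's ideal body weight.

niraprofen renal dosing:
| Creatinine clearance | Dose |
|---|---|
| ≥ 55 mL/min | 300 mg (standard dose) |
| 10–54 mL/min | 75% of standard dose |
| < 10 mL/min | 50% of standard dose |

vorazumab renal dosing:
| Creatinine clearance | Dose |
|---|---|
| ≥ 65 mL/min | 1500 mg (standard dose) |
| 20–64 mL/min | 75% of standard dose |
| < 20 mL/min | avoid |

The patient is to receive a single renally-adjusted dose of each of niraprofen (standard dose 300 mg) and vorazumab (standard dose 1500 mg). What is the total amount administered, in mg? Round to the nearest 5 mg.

1350 mg

CrCl = (140 − 60) × 48.1 / (72 × 1.89) × 0.85 = 3848.0 / 136.08 × 0.85 ≈ 24.0 mL/min
CrCl ≈ 24 mL/min.
niraprofen: 10–54 mL/min → 75% of 300 mg = 225 mg.
vorazumab: 20–64 mL/min → 75% of 1500 mg = 1125 mg.
Total = 225 + 1125 = 1350 mg.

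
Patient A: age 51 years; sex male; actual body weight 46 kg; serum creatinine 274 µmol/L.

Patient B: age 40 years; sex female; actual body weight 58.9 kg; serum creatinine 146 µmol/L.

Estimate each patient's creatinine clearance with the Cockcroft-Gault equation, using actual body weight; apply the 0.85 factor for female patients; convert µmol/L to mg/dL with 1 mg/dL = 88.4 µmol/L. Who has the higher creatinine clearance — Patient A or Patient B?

Patient A: SCr = 274 / 88.4 = 3.1 mg/dL
Patient A: CrCl = (140 − 51) × 46 / (72 × 3.1) = 4094.0 / 223.20 ≈ 18.3 mL/min
Patient B: SCr = 146 / 88.4 = 1.652 mg/dL
Patient B: CrCl = (140 − 40) × 58.9 / (72 × 1.652) × 0.85 = 5890.0 / 118.94 × 0.85 ≈ 42.1 mL/min
18.3 vs 42.1 mL/min → Patient B is higher.

Patient B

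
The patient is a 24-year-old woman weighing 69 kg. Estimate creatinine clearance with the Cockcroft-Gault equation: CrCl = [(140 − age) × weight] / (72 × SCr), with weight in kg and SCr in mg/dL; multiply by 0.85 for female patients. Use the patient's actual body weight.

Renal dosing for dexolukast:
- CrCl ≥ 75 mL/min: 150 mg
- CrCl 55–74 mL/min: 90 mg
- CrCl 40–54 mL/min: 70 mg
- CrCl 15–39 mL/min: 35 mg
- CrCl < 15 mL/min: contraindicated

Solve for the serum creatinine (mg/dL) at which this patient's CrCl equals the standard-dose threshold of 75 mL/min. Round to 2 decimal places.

Standard dose requires CrCl ≥ 75 mL/min.
Set (140 − 24) × 69 × 0.85 / (72 × SCr) = 75
SCr = (140 − 24) × 69 × 0.85 / (72 × 75) = 1.260 mg/dL

1.26 mg/dL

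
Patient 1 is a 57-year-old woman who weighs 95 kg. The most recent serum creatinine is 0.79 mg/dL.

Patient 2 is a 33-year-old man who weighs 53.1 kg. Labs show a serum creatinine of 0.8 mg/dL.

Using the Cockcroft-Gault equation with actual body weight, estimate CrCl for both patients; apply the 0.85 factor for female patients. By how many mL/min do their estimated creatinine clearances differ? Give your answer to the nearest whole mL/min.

Patient 1: CrCl = (140 − 57) × 95 / (72 × 0.79) × 0.85 = 7885.0 / 56.88 × 0.85 ≈ 117.8 mL/min
Patient 2: CrCl = (140 − 33) × 53.1 / (72 × 0.8) = 5681.7 / 57.60 ≈ 98.6 mL/min
|117.8 − 98.6| = 19.2 mL/min

19 mL/min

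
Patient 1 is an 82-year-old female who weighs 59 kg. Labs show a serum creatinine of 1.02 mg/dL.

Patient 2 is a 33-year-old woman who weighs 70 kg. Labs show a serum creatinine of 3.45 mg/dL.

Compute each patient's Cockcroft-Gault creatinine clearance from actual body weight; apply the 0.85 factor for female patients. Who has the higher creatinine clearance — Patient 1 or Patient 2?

Patient 1: CrCl = (140 − 82) × 59 / (72 × 1.02) × 0.85 = 3422.0 / 73.44 × 0.85 ≈ 39.6 mL/min
Patient 2: CrCl = (140 − 33) × 70 / (72 × 3.45) × 0.85 = 7490.0 / 248.40 × 0.85 ≈ 25.6 mL/min
39.6 vs 25.6 mL/min → Patient 1 is higher.

Patient 1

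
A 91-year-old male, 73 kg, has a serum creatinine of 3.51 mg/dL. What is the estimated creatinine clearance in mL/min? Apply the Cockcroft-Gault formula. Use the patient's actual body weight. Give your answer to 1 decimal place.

CrCl = (140 − 91) × 73 / (72 × 3.51) = 3577.0 / 252.72 ≈ 14.2 mL/min

14.2 mL/min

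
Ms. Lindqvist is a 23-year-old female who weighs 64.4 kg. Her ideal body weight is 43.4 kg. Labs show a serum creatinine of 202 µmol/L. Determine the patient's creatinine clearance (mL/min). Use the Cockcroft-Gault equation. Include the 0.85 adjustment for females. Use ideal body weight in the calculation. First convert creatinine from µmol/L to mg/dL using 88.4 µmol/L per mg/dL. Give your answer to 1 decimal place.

SCr = 202 / 88.4 = 2.285 mg/dL
CrCl = (140 − 23) × 43.4 / (72 × 2.285) × 0.85 = 5077.8 / 164.52 × 0.85 ≈ 26.2 mL/min

26.2 mL/min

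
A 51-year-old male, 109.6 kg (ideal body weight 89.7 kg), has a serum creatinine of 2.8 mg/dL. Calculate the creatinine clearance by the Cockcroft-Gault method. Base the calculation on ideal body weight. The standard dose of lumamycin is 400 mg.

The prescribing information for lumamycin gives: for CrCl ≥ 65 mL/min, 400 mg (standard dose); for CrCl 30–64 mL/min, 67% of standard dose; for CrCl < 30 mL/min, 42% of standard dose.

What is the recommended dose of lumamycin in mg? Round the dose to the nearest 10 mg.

CrCl = (140 − 51) × 89.7 / (72 × 2.8) = 7983.3 / 201.60 ≈ 39.6 mL/min
CrCl ≈ 40 mL/min → bracket 30–64 mL/min.
67% of 400 mg = 268 mg → 270 mg

270 mg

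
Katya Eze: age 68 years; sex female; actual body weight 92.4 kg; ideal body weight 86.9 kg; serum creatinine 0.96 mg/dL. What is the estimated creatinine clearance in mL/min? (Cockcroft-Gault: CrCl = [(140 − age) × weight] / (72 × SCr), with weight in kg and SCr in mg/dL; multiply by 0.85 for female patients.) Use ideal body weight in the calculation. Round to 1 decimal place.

76.9 mL/min

CrCl = (140 − 68) × 86.9 / (72 × 0.96) × 0.85 = 6256.8 / 69.12 × 0.85 ≈ 76.9 mL/min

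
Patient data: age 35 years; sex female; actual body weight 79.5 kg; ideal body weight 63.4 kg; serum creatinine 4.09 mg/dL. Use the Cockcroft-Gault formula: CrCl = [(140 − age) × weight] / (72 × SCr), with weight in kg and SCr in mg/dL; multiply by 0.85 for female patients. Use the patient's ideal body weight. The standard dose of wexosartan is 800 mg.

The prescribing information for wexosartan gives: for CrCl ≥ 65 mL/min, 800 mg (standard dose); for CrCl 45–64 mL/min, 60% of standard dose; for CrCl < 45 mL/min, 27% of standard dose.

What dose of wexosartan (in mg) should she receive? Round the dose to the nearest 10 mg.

CrCl = (140 − 35) × 63.4 / (72 × 4.09) × 0.85 = 6657.0 / 294.48 × 0.85 ≈ 19.2 mL/min
CrCl ≈ 19 mL/min → bracket < 45 mL/min.
27% of 800 mg = 216 mg → 220 mg

220 mg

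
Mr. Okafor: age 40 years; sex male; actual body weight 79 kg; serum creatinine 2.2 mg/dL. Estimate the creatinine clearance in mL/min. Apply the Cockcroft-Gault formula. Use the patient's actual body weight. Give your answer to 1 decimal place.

49.9 mL/min

CrCl = (140 − 40) × 79 / (72 × 2.2) = 7900.0 / 158.40 ≈ 49.9 mL/min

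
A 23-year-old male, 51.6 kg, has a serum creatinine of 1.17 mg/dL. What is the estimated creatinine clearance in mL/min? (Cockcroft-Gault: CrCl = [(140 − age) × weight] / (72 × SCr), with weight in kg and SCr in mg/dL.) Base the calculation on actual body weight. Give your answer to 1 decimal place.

CrCl = (140 − 23) × 51.6 / (72 × 1.17) = 6037.2 / 84.24 ≈ 71.7 mL/min

71.7 mL/min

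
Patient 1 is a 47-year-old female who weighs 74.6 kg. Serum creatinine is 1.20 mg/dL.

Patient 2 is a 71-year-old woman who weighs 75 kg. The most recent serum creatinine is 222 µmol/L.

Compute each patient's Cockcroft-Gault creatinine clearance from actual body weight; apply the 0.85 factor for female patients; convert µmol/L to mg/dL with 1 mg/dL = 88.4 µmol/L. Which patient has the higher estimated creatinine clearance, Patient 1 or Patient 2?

Patient 1: CrCl = (140 − 47) × 74.6 / (72 × 1.2) × 0.85 = 6937.8 / 86.40 × 0.85 ≈ 68.3 mL/min
Patient 2: SCr = 222 / 88.4 = 2.511 mg/dL
Patient 2: CrCl = (140 − 71) × 75 / (72 × 2.511) × 0.85 = 5175.0 / 180.79 × 0.85 ≈ 24.3 mL/min
68.3 vs 24.3 mL/min → Patient 1 is higher.

Patient 1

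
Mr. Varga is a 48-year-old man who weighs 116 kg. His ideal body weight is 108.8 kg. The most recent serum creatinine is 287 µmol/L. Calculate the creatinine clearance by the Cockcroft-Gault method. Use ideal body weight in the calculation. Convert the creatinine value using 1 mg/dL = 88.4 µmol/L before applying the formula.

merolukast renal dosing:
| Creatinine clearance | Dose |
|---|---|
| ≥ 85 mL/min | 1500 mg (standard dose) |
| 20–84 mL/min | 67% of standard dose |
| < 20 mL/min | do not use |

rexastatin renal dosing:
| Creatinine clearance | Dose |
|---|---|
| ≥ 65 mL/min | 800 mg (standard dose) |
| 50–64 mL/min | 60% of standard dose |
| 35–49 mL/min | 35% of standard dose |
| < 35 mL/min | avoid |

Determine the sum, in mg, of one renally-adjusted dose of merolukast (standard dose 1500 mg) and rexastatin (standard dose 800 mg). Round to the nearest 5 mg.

1285 mg

SCr = 287 / 88.4 = 3.247 mg/dL
CrCl = (140 − 48) × 108.8 / (72 × 3.247) = 10009.6 / 233.78 ≈ 42.8 mL/min
CrCl ≈ 43 mL/min.
merolukast: 20–84 mL/min → 67% of 1500 mg = 1005 mg.
rexastatin: 35–49 mL/min → 35% of 800 mg = 280 mg.
Total = 1005 + 280 = 1285 mg.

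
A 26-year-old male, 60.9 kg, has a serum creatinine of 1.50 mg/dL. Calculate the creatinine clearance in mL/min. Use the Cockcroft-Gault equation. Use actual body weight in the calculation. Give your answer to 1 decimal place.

64.3 mL/min

CrCl = (140 − 26) × 60.9 / (72 × 1.5) = 6942.6 / 108.00 ≈ 64.3 mL/min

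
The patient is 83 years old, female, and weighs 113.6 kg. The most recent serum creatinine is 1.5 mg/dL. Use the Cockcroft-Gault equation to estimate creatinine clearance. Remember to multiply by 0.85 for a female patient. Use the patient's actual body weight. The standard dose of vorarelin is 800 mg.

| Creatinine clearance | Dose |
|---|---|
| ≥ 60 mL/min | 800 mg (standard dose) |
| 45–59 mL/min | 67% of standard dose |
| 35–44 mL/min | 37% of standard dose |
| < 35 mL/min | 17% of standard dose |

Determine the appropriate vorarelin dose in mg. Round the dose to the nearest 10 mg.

CrCl = (140 − 83) × 113.6 / (72 × 1.5) × 0.85 = 6475.2 / 108.00 × 0.85 ≈ 51.0 mL/min
CrCl ≈ 51 mL/min → bracket 45–59 mL/min.
67% of 800 mg = 536 mg → 540 mg

540 mg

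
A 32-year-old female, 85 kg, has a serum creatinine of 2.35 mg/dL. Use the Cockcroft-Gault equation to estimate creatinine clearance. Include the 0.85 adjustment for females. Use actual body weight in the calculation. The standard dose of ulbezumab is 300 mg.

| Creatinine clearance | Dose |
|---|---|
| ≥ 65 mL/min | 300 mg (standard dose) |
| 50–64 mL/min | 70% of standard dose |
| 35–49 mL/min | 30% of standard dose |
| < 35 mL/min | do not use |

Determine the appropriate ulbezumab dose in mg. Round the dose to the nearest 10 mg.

90 mg

CrCl = (140 − 32) × 85 / (72 × 2.35) × 0.85 = 9180.0 / 169.20 × 0.85 ≈ 46.1 mL/min
CrCl ≈ 46 mL/min → bracket 35–49 mL/min.
30% of 300 mg = 90 mg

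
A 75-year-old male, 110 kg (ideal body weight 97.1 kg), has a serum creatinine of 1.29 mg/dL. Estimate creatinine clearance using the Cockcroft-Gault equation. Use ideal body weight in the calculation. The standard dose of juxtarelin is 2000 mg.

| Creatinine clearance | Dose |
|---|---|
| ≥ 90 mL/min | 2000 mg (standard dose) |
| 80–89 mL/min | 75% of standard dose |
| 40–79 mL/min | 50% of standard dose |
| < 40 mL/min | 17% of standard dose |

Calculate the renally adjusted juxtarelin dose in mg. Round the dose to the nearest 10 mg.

1000 mg

CrCl = (140 − 75) × 97.1 / (72 × 1.29) = 6311.5 / 92.88 ≈ 68.0 mL/min
CrCl ≈ 68 mL/min → bracket 40–79 mL/min.
50% of 2000 mg = 1000 mg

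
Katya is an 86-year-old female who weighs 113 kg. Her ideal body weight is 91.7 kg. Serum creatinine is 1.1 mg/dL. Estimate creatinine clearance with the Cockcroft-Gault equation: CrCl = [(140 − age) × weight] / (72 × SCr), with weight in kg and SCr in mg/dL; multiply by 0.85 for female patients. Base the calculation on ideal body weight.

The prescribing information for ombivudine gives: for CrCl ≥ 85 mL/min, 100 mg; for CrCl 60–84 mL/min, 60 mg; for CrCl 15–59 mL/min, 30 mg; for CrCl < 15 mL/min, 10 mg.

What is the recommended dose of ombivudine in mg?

CrCl = (140 − 86) × 91.7 / (72 × 1.1) × 0.85 = 4951.8 / 79.20 × 0.85 ≈ 53.1 mL/min
CrCl ≈ 53 mL/min → bracket 15–59 mL/min.
Dose for this bracket: 30 mg.

30 mg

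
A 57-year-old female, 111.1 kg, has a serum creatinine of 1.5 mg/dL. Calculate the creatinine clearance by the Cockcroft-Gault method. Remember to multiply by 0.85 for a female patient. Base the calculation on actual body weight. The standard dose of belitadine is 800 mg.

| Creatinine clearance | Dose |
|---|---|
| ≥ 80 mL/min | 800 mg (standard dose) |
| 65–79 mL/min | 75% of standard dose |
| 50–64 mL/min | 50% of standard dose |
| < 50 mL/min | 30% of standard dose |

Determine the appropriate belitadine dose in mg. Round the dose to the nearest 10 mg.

600 mg

CrCl = (140 − 57) × 111.1 / (72 × 1.5) × 0.85 = 9221.3 / 108.00 × 0.85 ≈ 72.6 mL/min
CrCl ≈ 73 mL/min → bracket 65–79 mL/min.
75% of 800 mg = 600 mg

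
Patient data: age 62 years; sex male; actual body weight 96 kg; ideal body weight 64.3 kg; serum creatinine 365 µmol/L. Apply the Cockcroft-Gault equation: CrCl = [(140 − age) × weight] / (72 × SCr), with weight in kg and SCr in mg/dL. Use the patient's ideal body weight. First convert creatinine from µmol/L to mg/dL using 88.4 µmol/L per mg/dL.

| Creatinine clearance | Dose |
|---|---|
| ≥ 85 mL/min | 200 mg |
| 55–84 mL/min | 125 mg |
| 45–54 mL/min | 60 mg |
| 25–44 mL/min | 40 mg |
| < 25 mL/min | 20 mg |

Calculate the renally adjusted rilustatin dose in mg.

SCr = 365 / 88.4 = 4.129 mg/dL
CrCl = (140 − 62) × 64.3 / (72 × 4.129) = 5015.4 / 297.29 ≈ 16.9 mL/min
CrCl ≈ 17 mL/min → bracket < 25 mL/min.
Dose for this bracket: 20 mg.

20 mg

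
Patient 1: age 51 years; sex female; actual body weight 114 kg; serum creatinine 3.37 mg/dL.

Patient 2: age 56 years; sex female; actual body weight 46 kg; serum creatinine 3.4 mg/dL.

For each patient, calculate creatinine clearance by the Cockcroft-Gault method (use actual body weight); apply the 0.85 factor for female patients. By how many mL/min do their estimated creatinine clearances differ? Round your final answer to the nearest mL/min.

Patient 1: CrCl = (140 − 51) × 114 / (72 × 3.37) × 0.85 = 10146.0 / 242.64 × 0.85 ≈ 35.5 mL/min
Patient 2: CrCl = (140 − 56) × 46 / (72 × 3.4) × 0.85 = 3864.0 / 244.80 × 0.85 ≈ 13.4 mL/min
|35.5 − 13.4| = 22.1 mL/min

22 mL/min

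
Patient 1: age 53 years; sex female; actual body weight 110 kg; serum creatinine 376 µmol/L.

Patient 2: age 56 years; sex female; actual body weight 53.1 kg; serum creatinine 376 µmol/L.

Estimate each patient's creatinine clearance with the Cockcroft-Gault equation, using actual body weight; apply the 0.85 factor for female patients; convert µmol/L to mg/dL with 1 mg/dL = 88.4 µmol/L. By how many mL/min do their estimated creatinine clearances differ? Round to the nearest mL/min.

Patient 1: SCr = 376 / 88.4 = 4.253 mg/dL
Patient 1: CrCl = (140 − 53) × 110 / (72 × 4.253) × 0.85 = 9570.0 / 306.22 × 0.85 ≈ 26.6 mL/min
Patient 2: SCr = 376 / 88.4 = 4.253 mg/dL
Patient 2: CrCl = (140 − 56) × 53.1 / (72 × 4.253) × 0.85 = 4460.4 / 306.22 × 0.85 ≈ 12.4 mL/min
|26.6 − 12.4| = 14.2 mL/min

14 mL/min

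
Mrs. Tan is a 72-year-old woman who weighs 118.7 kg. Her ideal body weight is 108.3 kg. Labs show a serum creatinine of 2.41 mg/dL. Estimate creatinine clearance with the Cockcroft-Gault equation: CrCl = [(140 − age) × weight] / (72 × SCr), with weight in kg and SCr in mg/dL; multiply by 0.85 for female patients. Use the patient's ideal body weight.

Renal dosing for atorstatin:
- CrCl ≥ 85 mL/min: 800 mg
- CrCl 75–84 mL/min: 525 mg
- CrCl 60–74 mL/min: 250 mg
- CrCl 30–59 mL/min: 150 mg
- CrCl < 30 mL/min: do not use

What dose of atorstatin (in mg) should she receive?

CrCl = (140 − 72) × 108.3 / (72 × 2.41) × 0.85 = 7364.4 / 173.52 × 0.85 ≈ 36.1 mL/min
CrCl ≈ 36 mL/min → bracket 30–59 mL/min.
Dose for this bracket: 150 mg.

150 mg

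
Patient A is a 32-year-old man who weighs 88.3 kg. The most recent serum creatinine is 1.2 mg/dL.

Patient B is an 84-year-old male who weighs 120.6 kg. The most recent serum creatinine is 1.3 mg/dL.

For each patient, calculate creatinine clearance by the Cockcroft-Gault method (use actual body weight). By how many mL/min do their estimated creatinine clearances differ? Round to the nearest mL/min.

Patient A: CrCl = (140 − 32) × 88.3 / (72 × 1.2) = 9536.4 / 86.40 ≈ 110.4 mL/min
Patient B: CrCl = (140 − 84) × 120.6 / (72 × 1.3) = 6753.6 / 93.60 ≈ 72.2 mL/min
|110.4 − 72.2| = 38.2 mL/min

38 mL/min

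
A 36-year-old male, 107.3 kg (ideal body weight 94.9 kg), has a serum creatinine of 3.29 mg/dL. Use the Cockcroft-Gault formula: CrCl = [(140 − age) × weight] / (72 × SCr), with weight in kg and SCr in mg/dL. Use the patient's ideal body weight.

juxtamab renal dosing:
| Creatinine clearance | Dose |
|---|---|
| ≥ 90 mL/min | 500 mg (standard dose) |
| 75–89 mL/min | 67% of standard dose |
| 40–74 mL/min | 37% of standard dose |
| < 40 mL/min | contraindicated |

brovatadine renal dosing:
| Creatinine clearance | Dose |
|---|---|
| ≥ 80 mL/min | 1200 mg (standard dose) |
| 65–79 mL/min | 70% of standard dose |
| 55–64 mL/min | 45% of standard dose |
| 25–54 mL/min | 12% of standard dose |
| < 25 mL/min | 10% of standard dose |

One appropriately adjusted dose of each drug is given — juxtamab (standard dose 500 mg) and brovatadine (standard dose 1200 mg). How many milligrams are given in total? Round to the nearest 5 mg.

CrCl = (140 − 36) × 94.9 / (72 × 3.29) = 9869.6 / 236.88 ≈ 41.7 mL/min
CrCl ≈ 42 mL/min.
juxtamab: 40–74 mL/min → 37% of 500 mg = 185 mg.
brovatadine: 25–54 mL/min → 12% of 1200 mg = 144 mg.
Total = 185 + 144 = 329 mg.

330 mg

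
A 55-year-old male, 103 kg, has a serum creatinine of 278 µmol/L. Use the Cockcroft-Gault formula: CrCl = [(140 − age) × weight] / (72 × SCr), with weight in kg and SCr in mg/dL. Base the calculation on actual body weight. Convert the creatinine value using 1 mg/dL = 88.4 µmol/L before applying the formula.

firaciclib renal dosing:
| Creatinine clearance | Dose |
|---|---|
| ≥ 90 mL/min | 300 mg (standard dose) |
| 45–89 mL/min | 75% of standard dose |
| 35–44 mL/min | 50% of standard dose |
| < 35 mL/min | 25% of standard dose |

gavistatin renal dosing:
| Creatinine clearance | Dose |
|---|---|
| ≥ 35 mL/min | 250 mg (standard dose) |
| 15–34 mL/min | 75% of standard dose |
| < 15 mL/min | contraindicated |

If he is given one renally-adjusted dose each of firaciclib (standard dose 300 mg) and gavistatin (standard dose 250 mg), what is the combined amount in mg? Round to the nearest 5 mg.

400 mg

SCr = 278 / 88.4 = 3.145 mg/dL
CrCl = (140 − 55) × 103 / (72 × 3.145) = 8755.0 / 226.44 ≈ 38.7 mL/min
CrCl ≈ 39 mL/min.
firaciclib: 35–44 mL/min → 50% of 300 mg = 150 mg.
gavistatin: ≥ 35 mL/min → 100% of 250 mg = 250 mg.
Total = 150 + 250 = 400 mg.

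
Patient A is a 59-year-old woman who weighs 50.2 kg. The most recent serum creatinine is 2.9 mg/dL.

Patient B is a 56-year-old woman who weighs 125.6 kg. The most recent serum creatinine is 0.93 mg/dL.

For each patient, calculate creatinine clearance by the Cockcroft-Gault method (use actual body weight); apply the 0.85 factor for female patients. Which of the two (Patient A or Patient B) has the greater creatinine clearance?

Patient B

Patient A: CrCl = (140 − 59) × 50.2 / (72 × 2.9) × 0.85 = 4066.2 / 208.80 × 0.85 ≈ 16.6 mL/min
Patient B: CrCl = (140 − 56) × 125.6 / (72 × 0.93) × 0.85 = 10550.4 / 66.96 × 0.85 ≈ 133.9 mL/min
16.6 vs 133.9 mL/min → Patient B is higher.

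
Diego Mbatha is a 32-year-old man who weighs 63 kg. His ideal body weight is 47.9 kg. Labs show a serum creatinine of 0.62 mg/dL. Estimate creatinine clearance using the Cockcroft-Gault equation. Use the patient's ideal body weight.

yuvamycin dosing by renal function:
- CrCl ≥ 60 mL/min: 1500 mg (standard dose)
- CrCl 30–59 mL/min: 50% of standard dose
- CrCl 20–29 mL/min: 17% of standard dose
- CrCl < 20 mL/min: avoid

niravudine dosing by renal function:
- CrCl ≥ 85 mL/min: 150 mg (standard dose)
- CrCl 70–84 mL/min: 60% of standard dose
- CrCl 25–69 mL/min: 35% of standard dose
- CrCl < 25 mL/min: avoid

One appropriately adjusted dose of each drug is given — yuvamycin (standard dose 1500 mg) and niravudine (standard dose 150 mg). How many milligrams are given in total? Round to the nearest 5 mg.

CrCl = (140 − 32) × 47.9 / (72 × 0.62) = 5173.2 / 44.64 ≈ 115.9 mL/min
CrCl ≈ 116 mL/min.
yuvamycin: ≥ 60 mL/min → 100% of 1500 mg = 1500 mg.
niravudine: ≥ 85 mL/min → 100% of 150 mg = 150 mg.
Total = 1500 + 150 = 1650 mg.

1650 mg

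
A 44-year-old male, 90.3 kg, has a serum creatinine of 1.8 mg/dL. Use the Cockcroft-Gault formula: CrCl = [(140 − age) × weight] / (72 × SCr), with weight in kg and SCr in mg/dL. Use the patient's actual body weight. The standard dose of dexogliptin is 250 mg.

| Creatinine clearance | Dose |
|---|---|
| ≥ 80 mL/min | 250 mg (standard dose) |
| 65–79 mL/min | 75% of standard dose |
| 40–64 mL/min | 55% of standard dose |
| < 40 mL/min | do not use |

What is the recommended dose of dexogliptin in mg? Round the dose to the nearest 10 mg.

190 mg

CrCl = (140 − 44) × 90.3 / (72 × 1.8) = 8668.8 / 129.60 ≈ 66.9 mL/min
CrCl ≈ 67 mL/min → bracket 65–79 mL/min.
75% of 250 mg = 187.5 mg → 190 mg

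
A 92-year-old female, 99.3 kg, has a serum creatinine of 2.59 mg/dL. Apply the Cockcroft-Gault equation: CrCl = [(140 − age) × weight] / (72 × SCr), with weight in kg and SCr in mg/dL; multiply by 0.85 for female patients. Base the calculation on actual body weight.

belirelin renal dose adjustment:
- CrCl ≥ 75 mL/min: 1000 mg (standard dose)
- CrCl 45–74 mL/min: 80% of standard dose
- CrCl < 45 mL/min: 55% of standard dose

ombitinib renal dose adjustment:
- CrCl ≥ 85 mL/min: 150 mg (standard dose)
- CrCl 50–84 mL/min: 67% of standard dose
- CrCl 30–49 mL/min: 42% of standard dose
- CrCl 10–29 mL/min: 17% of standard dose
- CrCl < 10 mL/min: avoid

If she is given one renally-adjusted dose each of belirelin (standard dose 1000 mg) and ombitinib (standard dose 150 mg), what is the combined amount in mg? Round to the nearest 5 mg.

CrCl = (140 − 92) × 99.3 / (72 × 2.59) × 0.85 = 4766.4 / 186.48 × 0.85 ≈ 21.7 mL/min
CrCl ≈ 22 mL/min.
belirelin: < 45 mL/min → 55% of 1000 mg = 550 mg.
ombitinib: 10–29 mL/min → 17% of 150 mg = 25.5 mg.
Total = 550 + 25.5 = 575.5 mg.

575 mg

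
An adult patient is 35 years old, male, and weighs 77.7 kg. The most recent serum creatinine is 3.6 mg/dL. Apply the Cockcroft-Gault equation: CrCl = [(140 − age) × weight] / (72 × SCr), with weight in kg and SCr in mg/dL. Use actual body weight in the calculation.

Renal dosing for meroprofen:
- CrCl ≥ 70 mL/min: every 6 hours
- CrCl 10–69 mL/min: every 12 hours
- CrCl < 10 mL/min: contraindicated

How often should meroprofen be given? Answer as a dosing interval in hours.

CrCl = (140 − 35) × 77.7 / (72 × 3.6) = 8158.5 / 259.20 ≈ 31.5 mL/min
CrCl ≈ 31 mL/min → bracket 10–69 mL/min → every 12 hours.

every 12 hours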